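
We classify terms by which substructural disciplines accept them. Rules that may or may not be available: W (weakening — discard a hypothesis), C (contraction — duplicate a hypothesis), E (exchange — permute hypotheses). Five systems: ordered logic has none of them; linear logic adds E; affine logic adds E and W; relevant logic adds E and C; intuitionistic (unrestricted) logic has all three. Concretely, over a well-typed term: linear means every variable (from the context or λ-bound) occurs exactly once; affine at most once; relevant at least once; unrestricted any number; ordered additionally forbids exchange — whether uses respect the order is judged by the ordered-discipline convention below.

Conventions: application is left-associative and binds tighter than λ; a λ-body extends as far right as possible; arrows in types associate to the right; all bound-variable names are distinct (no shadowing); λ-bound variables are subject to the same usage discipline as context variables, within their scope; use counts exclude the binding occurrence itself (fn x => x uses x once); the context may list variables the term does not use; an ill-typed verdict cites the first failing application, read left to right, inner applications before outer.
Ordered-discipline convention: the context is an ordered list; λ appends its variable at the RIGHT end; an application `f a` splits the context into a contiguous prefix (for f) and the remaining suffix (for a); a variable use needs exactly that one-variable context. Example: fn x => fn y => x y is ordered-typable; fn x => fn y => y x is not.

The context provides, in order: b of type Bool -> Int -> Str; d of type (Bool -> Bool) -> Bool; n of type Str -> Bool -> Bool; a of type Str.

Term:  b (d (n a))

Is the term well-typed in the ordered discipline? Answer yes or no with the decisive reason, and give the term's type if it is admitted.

yes — single-use (b, d, n, a), ordered derivation ok; term : Int -> Str
usage: b: 1; d: 1; n: 1; a: 1
order of uses: b, d, n, a
typing: ✓ — Int -> Str
all disciplines: ordered ✓ | linear ✓ | affine ✓ | relevant ✓ | unrestricted ✓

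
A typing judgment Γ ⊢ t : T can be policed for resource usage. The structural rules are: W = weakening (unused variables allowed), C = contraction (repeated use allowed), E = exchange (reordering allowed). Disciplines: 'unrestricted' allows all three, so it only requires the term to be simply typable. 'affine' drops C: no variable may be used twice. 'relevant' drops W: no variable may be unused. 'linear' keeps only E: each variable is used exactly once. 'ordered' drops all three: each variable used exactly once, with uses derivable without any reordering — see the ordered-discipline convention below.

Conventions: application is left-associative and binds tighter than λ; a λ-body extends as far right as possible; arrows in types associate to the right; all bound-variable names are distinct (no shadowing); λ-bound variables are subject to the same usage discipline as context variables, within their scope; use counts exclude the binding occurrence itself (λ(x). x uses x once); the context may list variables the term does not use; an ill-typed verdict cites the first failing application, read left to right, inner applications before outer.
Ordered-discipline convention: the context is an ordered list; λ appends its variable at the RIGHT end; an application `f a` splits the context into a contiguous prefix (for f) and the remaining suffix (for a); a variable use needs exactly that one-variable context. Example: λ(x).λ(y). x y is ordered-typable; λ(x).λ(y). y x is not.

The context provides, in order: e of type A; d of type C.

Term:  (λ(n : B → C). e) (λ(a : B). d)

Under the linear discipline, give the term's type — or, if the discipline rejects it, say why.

not well-typed under linear — unused: n, a — weakening required
variable uses: e=1; d=1; n (bound)=0; a (bound)=0
order of uses: e, d
typing: the term checks, with type A
across the five disciplines: ordered ✗ · linear ✗ · affine ✓ · relevant ✗ · unrestricted ✓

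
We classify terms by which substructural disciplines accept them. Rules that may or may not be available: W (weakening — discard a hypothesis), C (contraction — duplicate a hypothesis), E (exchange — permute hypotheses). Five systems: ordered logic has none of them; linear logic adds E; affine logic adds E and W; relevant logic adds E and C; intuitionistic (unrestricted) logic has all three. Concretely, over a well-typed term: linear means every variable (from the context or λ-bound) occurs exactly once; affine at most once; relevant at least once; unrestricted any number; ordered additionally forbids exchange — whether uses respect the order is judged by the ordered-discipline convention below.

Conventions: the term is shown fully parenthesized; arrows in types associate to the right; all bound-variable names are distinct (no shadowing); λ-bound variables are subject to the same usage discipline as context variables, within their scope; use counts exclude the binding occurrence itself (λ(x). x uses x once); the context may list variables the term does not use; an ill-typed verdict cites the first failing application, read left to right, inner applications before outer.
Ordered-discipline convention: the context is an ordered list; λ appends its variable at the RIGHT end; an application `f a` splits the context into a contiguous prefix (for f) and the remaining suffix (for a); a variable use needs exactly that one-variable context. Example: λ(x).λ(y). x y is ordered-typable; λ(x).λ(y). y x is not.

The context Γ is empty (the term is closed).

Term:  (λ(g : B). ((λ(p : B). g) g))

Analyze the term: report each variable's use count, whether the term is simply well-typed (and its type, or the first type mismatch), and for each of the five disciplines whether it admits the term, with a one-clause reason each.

counts: g (λ-bound) ×2; p (λ-bound) ×0
left-to-right use order: g, g
typing: the term checks, with type B -> B
ordered: ✗, uses contraction: g ×2; p never used (weakening)
linear: ✗, uses contraction: g ×2; p never used (weakening)
affine: ✗, uses contraction: g ×2
relevant: ✗, p never used (weakening)
unrestricted: ✓, simply typable at B -> B; W, C, E all held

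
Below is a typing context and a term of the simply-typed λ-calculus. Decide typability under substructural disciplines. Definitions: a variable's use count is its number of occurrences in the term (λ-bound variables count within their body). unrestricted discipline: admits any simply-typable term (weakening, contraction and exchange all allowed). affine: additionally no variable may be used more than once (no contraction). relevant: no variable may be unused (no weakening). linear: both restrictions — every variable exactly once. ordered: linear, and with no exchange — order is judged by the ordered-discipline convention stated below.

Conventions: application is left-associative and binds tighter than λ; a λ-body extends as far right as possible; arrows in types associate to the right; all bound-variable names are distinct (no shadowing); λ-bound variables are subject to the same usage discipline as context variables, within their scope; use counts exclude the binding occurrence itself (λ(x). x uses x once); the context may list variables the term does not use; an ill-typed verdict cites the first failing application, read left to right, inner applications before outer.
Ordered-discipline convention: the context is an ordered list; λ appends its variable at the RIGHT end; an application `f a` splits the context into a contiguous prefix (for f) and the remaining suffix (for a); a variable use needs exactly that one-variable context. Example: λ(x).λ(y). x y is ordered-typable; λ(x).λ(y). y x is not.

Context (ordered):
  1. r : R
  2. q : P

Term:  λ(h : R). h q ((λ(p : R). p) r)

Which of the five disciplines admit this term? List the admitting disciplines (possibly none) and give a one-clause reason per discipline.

admitted by: none
counts: r ×1; q ×1; h [bound] ×1; p [bound] ×1
left-to-right use order: h, q, p, r
typing: ill-typed: applying a non-function (R)
ordered: ✗ — fails simple typing
linear: ✗ — a type mismatch blocks all five
affine: ✗ — the type mismatch rejects it
relevant: ✗ — not simply typable
unrestricted: ✗ — fails simple typing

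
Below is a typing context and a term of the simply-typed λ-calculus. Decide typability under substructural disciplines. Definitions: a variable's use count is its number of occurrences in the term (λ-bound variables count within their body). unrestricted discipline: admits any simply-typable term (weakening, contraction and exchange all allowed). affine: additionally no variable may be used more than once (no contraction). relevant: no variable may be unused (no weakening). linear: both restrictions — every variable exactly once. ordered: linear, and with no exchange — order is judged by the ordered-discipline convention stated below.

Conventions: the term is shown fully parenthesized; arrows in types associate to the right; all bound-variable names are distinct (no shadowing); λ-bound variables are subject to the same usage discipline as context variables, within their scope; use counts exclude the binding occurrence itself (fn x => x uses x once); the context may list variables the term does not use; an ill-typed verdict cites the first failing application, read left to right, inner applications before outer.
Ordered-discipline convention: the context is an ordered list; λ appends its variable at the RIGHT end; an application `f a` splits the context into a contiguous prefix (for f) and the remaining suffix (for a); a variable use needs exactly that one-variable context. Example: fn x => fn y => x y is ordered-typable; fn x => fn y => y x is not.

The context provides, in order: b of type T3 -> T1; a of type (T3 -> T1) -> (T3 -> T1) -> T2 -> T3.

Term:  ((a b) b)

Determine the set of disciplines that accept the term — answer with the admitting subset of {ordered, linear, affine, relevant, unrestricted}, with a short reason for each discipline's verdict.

admitting disciplines: relevant, unrestricted
use counts: b=2, a=1
order of uses: a, b, b
typing: well-typed — term : T2 -> T3
ordered: ✗, repeated use of b ×2
linear: ✗, repeated use of b ×2
affine: ✗, repeated use of b ×2
relevant: ✓, b, a: all used, weakening unneeded
unrestricted: ✓, well-typed at T2 -> T3; no restrictions here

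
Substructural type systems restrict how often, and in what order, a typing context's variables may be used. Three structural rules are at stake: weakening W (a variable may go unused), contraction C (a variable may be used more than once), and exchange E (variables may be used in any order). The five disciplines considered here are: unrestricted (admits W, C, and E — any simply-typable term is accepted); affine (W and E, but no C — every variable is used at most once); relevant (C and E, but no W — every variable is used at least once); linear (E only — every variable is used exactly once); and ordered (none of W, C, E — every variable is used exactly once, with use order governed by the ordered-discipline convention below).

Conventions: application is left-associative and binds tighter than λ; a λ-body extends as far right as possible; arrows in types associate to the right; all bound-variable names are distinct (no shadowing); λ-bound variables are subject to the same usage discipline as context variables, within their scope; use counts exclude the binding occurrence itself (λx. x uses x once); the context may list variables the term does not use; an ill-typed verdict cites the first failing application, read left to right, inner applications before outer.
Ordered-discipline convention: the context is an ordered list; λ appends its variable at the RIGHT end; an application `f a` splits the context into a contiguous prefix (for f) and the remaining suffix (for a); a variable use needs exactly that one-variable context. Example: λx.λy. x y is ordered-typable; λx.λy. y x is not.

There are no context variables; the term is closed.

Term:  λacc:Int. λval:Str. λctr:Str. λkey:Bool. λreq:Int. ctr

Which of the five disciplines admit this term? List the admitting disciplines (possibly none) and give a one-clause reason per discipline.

admitted in: affine, unrestricted
counts: acc (λ-bound): 0; val (λ-bound): 0; ctr (λ-bound): 1; key (λ-bound): 0; req (λ-bound): 0
order of uses: ctr
typing: the term checks, with type Int -> Str -> Str -> Bool -> Int -> Str
ordered: ✗ — acc, val, key, req left unused
linear: ✗ — acc, val, key, req left unused
affine: ✓ — none of acc, val, ctr, key, req used more than once
relevant: ✗ — acc, val, key, req left unused
unrestricted: ✓ — type-checks (Int -> Str -> Str -> Bool -> Int -> Str) and nothing is barred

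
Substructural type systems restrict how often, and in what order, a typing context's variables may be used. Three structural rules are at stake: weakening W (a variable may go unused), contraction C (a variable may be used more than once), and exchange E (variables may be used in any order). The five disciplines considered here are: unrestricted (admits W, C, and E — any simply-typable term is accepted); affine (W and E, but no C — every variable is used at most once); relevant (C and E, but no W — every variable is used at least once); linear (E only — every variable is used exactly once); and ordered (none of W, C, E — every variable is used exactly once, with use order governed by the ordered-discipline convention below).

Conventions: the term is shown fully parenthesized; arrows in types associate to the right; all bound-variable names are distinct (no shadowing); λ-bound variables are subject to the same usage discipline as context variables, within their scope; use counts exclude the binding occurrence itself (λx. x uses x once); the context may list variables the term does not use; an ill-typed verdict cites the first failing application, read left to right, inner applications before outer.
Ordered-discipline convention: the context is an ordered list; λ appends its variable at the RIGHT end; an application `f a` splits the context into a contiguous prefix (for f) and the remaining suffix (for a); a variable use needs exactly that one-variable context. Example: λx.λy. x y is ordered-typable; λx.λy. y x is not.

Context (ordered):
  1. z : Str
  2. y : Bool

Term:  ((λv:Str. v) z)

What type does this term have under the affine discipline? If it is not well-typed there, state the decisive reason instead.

term : Str
variable uses: z: 1×, y: 0×, v (λ-bound): 1×
use order (left to right): v, z
typing: well-typed — term : Str
summary: ordered ✗; linear ✗; affine ✓; relevant ✗; unrestricted ✓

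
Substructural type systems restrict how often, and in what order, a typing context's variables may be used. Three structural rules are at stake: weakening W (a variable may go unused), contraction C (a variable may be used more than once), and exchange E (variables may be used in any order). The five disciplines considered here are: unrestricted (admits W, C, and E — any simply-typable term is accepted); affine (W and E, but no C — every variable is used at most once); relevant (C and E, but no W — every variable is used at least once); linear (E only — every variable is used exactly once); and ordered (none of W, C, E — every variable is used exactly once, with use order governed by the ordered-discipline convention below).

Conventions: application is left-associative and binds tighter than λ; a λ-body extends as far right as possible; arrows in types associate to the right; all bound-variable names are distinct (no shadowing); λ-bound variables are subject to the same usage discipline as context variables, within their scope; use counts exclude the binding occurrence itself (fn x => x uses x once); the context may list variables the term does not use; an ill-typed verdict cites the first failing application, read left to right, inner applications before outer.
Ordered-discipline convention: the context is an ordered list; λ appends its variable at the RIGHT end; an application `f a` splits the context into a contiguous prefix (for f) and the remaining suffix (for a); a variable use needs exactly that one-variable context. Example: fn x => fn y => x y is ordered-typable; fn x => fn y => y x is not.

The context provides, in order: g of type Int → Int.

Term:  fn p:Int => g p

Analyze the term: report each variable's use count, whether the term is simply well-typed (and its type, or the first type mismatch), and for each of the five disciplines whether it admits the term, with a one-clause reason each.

counts: g=1; p [bound]=1
uses in reading order: g, p
typing: well-typed — term : Int → Int
ordered: ✓ — single-use (g, p), ordered derivation ok
linear: ✓ — g, p: one use apiece
affine: ✓ — g, p: no repeats, contraction unneeded
relevant: ✓ — at least one use each (g, p)
unrestricted: ✓ — well-typed at Int → Int; no restrictions here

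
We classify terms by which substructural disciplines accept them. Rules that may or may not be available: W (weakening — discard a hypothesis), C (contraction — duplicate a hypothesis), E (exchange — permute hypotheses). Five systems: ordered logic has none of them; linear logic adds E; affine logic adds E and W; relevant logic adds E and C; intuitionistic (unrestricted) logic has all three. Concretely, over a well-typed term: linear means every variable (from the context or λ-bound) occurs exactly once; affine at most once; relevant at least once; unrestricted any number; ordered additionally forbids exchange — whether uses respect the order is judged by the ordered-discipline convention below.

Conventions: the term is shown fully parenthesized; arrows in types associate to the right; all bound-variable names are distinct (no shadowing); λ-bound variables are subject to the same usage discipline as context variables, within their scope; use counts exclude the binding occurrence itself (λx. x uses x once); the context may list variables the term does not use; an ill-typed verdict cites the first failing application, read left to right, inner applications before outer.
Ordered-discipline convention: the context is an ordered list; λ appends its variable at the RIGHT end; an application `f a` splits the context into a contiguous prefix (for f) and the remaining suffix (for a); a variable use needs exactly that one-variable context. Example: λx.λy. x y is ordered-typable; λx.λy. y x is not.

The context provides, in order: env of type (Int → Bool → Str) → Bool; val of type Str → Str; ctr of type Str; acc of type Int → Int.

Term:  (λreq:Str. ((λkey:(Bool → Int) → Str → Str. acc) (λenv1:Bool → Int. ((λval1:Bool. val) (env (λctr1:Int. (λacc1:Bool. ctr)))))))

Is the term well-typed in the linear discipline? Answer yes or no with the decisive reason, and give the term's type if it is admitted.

no — req, key, env1, val1, ctr1, acc1 never used (weakening)
counts: env: 1; val: 1; ctr: 1; acc: 1; req [bound]: 0; key [bound]: 0; env1 [bound]: 0; val1 [bound]: 0; ctr1 [bound]: 0; acc1 [bound]: 0
order of uses: acc, val, env, ctr
typing: the term checks, with type Str → Int → Int
per-discipline verdicts: ordered ✗ | linear ✗ | affine ✓ | relevant ✗ | unrestricted ✓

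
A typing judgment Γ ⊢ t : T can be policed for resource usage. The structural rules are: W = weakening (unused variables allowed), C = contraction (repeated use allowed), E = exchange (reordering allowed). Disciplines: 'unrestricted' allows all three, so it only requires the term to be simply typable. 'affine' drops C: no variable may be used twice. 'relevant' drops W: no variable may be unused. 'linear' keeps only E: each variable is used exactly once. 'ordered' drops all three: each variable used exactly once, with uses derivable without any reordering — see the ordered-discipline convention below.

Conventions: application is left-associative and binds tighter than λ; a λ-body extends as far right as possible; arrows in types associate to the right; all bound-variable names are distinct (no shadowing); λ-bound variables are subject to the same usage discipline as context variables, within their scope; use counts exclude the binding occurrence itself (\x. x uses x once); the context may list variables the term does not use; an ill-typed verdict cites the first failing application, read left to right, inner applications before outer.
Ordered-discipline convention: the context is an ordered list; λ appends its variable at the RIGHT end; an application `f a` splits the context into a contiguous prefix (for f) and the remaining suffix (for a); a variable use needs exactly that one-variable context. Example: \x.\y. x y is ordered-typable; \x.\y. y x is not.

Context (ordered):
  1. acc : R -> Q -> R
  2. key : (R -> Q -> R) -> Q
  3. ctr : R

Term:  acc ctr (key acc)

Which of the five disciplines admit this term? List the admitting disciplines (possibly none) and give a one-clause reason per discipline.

admitted by: relevant, unrestricted
use counts: acc: 2, key: 1, ctr: 1
order of uses: acc, ctr, key, acc
typing: the term checks, with type R
ordered ✗ (needs contraction — acc ×2)
linear ✗ (needs contraction — acc ×2)
affine ✗ (needs contraction — acc ×2)
relevant ✓ (none of acc, key, ctr goes unused)
unrestricted ✓ (typability at R is all that's needed)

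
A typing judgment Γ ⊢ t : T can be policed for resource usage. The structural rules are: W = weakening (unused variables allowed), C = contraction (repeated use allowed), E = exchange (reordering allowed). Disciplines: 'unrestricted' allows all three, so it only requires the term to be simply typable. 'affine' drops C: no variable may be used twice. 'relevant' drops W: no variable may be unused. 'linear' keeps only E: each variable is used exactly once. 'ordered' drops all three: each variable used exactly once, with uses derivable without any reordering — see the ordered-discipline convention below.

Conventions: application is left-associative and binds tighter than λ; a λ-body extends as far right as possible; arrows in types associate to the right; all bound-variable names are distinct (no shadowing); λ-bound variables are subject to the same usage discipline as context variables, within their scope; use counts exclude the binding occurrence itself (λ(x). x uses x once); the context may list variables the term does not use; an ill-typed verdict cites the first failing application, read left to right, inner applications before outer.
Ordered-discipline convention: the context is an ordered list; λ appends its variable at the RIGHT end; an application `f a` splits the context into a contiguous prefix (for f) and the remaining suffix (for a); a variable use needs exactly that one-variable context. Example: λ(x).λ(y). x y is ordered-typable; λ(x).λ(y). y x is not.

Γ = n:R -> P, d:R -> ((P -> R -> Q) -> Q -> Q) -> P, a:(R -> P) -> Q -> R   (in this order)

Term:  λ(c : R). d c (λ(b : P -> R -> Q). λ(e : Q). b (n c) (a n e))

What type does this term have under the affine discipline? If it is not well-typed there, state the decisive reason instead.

not well-typed under affine — needs contraction — n ×2, c ×2
counts: n: 2; d: 1; a: 1; c (bound): 2; b (bound): 1; e (bound): 1
left-to-right use order: d, c, b, n, c, a, n, e
typing: ✓ — R -> P
across the five disciplines: ordered ✗ · linear ✗ · affine ✗ · relevant ✓ · unrestricted ✓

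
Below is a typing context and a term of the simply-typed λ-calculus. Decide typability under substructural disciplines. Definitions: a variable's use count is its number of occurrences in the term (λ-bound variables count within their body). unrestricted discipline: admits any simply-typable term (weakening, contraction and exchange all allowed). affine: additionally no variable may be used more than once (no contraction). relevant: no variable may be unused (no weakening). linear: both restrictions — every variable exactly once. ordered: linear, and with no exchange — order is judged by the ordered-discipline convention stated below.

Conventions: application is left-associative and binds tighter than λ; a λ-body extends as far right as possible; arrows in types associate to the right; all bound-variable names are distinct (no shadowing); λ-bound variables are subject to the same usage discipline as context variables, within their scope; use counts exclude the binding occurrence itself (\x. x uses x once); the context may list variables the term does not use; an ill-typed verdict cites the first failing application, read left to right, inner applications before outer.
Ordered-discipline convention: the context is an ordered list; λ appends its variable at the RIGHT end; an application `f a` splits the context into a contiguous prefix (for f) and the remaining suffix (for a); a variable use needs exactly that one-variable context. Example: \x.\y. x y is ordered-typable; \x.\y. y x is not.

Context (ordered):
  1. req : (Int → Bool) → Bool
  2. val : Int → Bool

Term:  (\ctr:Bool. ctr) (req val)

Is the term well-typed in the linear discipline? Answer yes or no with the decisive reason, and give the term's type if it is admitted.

yes — req, val, ctr: one use apiece; term : Bool
counts: req=1; val=1; ctr (λ-bound)=1
uses in reading order: ctr, req, val
typing: well-typed at Bool
per-discipline verdicts: ordered ✓, linear ✓, affine ✓, relevant ✓, unrestricted ✓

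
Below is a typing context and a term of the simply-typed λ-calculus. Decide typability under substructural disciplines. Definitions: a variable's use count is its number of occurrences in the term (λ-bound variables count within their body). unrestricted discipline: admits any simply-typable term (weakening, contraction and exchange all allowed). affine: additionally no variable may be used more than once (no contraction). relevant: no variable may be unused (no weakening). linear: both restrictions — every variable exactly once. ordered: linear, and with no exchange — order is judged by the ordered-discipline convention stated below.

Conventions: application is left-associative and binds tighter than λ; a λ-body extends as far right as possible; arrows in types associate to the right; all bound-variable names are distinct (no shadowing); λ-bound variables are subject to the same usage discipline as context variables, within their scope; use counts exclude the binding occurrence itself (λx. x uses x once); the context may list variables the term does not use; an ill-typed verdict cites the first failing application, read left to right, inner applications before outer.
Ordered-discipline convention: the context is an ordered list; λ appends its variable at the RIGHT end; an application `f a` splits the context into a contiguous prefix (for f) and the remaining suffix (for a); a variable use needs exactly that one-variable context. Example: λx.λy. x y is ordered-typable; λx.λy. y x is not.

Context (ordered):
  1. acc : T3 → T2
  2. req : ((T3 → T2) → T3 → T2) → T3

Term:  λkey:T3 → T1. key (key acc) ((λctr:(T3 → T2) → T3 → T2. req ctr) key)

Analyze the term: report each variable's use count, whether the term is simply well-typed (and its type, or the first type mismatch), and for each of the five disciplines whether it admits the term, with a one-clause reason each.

use counts: acc: 1; req: 1; key [bound]: 3; ctr [bound]: 1
use order (left to right): key, key, acc, req, ctr, key
typing: ill-typed: a function awaiting T3 gets T3 → T2
ordered ✗ (the type mismatch rejects it)
linear ✗ (not simply typable)
affine ✗ (fails simple typing)
relevant ✗ (a type mismatch blocks all five)
unrestricted ✗ (the type mismatch rejects it)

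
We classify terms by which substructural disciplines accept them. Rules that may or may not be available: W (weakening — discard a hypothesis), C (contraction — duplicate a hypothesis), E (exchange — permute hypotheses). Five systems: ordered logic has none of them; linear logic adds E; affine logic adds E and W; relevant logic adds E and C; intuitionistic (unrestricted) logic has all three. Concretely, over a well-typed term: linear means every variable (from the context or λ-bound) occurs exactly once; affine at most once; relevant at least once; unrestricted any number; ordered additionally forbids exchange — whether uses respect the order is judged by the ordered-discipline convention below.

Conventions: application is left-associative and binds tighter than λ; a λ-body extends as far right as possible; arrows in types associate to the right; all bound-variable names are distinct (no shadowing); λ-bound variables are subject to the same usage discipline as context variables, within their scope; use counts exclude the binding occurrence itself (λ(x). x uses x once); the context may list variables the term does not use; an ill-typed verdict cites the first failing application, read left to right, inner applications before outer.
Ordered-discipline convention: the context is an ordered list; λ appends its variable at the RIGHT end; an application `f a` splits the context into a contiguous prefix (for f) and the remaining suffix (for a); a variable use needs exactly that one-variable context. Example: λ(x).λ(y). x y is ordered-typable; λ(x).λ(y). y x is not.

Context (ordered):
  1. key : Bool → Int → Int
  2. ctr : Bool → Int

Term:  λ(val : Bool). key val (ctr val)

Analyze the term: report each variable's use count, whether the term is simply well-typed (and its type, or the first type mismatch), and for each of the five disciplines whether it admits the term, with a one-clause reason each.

counts: key: 1×; ctr: 1×; val (bound): 2×
left-to-right use order: key, val, ctr, val
typing: ✓ — Bool → Int
ordered: ✗ — repeated use of val ×2
linear: ✗ — repeated use of val ×2
affine: ✗ — repeated use of val ×2
relevant: ✓ — none of key, ctr, val goes unused
unrestricted: ✓ — type-checks (Bool → Int) and nothing is barred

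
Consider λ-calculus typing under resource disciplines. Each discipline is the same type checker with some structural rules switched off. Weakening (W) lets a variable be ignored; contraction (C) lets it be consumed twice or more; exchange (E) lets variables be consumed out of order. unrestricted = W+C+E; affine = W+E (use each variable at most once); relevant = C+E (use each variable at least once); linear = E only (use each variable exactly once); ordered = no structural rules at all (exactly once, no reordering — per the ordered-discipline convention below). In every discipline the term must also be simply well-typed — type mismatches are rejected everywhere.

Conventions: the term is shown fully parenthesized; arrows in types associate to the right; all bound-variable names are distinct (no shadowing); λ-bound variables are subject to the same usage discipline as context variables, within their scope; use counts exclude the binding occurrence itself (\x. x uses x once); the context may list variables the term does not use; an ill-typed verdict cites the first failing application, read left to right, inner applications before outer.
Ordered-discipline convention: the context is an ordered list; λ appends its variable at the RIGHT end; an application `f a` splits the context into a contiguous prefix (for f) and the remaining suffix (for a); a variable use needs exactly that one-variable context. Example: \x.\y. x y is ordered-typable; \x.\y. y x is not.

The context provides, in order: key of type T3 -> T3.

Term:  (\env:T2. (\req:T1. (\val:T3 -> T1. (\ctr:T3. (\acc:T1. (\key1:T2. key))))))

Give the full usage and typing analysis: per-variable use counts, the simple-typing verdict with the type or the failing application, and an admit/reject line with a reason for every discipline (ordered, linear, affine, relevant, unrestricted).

usage: key=1, env (bound)=0, req (bound)=0, val (bound)=0, ctr (bound)=0, acc (bound)=0, key1 (bound)=0
use order (left to right): key
typing: the term checks, with type T2 -> T1 -> (T3 -> T1) -> T3 -> T1 -> T2 -> T3 -> T3
ordered: ✗, needs weakening: env, req, val, ctr, acc, key1 unused
linear: ✗, needs weakening: env, req, val, ctr, acc, key1 unused
affine: ✓, no duplicate uses among key, env, req, val, ctr, acc, key1
relevant: ✗, needs weakening: env, req, val, ctr, acc, key1 unused
unrestricted: ✓, well-typed at T2 -> T1 -> (T3 -> T1) -> T3 -> T1 -> T2 -> T3 -> T3; no restrictions here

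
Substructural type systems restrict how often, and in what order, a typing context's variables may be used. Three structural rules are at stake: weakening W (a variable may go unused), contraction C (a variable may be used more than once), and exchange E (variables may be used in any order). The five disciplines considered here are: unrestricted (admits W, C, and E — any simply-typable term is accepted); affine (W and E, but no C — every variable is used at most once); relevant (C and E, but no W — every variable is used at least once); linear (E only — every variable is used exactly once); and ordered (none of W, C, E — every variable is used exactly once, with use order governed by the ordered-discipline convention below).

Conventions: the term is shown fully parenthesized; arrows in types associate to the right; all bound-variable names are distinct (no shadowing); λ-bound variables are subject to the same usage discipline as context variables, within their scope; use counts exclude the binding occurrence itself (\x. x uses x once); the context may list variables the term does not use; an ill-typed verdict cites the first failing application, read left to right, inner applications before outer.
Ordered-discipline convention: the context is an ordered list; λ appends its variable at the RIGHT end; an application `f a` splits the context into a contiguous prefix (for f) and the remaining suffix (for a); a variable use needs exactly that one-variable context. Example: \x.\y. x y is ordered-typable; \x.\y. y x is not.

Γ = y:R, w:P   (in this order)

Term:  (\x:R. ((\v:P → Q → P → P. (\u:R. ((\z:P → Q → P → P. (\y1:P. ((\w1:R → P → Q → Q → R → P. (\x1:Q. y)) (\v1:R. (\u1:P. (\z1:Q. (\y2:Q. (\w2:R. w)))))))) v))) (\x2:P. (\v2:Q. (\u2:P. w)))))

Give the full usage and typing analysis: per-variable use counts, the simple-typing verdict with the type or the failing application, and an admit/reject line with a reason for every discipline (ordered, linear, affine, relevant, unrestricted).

counts: y=1; w=2; x (bound)=0; v (bound)=1; u (bound)=0; z (bound)=0; y1 (bound)=0; w1 (bound)=0; x1 (bound)=0; v1 (bound)=0; u1 (bound)=0; z1 (bound)=0; y2 (bound)=0; w2 (bound)=0; x2 (bound)=0; v2 (bound)=0; u2 (bound)=0
left-to-right use order: y, w, v, w
typing: the term checks, with type R → R → P → Q → R
ordered: ✗, repeated use of w ×2; needs weakening: x, u, z, y1, w1, x1, v1, u1, z1, y2, w2, x2, v2, u2 unused
linear: ✗, repeated use of w ×2; needs weakening: x, u, z, y1, w1, x1, v1, u1, z1, y2, w2, x2, v2, u2 unused
affine: ✗, repeated use of w ×2
relevant: ✗, needs weakening: x, u, z, y1, w1, x1, v1, u1, z1, y2, w2, x2, v2, u2 unused
unrestricted: ✓, simply typable at R → R → P → Q → R; W, C, E all held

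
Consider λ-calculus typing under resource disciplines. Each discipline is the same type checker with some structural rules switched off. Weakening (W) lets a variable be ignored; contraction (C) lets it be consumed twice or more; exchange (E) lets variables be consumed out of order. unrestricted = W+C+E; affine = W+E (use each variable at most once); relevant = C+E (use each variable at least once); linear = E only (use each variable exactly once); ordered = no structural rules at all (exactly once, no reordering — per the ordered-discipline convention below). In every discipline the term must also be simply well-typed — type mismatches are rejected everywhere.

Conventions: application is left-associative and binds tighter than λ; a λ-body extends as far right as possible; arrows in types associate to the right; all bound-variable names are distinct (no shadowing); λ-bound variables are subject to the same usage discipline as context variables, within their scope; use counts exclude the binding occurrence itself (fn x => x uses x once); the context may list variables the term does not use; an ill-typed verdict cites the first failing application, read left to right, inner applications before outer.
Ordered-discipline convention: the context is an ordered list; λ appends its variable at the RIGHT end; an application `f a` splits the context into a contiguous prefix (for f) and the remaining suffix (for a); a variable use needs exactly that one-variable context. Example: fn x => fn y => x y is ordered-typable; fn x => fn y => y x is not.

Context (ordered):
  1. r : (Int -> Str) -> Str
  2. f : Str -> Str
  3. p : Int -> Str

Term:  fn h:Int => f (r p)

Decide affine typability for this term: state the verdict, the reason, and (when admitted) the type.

yes — none of r, f, p, h used more than once; term : Int -> Str
variable uses: r ×1; f ×1; p ×1; h [bound] ×0
use order (left to right): f, r, p
typing: well-typed at Int -> Str
per-discipline verdicts: ordered ✗ | linear ✗ | affine ✓ | relevant ✗ | unrestricted ✓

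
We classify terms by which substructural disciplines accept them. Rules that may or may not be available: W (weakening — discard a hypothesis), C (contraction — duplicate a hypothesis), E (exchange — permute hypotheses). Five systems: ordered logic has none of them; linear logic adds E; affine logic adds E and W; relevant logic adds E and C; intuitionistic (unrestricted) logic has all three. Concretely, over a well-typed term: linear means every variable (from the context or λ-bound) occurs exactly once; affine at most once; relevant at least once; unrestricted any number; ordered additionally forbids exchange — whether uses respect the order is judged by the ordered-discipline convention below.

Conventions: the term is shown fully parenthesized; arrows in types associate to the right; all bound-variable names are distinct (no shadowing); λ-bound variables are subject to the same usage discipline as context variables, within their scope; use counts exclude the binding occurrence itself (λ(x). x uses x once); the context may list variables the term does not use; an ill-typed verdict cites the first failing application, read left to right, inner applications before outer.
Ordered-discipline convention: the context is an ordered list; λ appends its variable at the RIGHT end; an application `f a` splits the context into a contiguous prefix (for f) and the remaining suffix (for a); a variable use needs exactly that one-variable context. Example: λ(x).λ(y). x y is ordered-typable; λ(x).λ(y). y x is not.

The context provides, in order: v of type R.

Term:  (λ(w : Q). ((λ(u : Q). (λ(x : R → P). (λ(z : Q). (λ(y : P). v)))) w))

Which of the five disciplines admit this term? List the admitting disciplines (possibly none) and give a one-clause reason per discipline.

admitted in: affine, unrestricted
variable uses: v=1, w [bound]=1, u [bound]=0, x [bound]=0, z [bound]=0, y [bound]=0
order of uses: v, w
typing: the term checks, with type Q → (R → P) → Q → P → R
ordered: ✗, needs weakening: u, x, z, y unused
linear: ✗, needs weakening: u, x, z, y unused
affine: ✓, none of v, w, u, x, z, y used more than once
relevant: ✗, needs weakening: u, x, z, y unused
unrestricted: ✓, type-checks (Q → (R → P) → Q → P → R) and nothing is barred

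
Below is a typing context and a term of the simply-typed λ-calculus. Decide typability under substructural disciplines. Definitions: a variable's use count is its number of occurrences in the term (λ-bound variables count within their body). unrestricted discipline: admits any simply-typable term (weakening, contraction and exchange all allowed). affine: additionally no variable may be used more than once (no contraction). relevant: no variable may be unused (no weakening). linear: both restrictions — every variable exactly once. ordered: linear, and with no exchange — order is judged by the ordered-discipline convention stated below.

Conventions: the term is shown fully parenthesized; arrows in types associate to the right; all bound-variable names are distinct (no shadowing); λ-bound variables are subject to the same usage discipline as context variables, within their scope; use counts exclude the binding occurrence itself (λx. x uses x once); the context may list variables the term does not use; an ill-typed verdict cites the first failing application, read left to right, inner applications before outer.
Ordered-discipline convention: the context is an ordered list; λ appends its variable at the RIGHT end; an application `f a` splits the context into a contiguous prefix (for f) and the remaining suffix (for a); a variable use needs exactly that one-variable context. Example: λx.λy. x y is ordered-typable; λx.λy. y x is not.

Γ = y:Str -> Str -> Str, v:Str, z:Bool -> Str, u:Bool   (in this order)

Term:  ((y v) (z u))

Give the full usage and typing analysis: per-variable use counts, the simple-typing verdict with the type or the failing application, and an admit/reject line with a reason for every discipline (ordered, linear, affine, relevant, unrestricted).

variable uses: y: 1; v: 1; z: 1; u: 1
use order (left to right): y, v, z, u
typing: well-typed — term : Str
ordered ✓ (single-use (y, v, z, u), ordered derivation ok)
linear ✓ (y, v, z, u: one use apiece)
affine ✓ (none of y, v, z, u used more than once)
relevant ✓ (y, v, z, u: all used, weakening unneeded)
unrestricted ✓ (simply typable at Str; W, C, E all held)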